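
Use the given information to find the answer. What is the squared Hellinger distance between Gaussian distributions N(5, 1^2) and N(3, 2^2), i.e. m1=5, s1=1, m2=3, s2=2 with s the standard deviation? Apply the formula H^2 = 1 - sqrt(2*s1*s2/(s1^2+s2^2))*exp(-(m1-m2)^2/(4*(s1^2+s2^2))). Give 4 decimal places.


Squared Hellinger distance for Gaussians:
H^2 = 1 - sqrt(2*s1*s2/(s1^2+s2^2)) * exp(-(m1-m2)^2/(4*(s1^2+s2^2))).
s1^2 = 1, s2^2 = 4, s1^2+s2^2 = 5.
sqrt(2*1*2/(5)) = 0.894427.
(m1-m2)^2 = (2)^2 = 4.
exp(-4/(4*5)) = exp(-0.2) = 0.818731.
H^2 = 1 - 0.894427*0.818731 = 0.2677

0.2677


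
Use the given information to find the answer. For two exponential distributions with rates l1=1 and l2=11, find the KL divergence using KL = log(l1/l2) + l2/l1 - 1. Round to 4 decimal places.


KL divergence for exponential family:
KL = log(l1/l2) + l2/l1 - 1.
log(1/11) = -2.397895.
11/1 = 11.0.
KL = -2.397895 + 11.0 - 1 = 7.6021

7.6021


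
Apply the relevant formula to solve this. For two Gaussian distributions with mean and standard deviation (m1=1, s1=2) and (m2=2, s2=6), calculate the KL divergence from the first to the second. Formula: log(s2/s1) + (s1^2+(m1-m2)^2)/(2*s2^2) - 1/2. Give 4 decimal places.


KL divergence between normal distributions:
KL = log(s2/s1) + (s1^2 + (m1-m2)^2)/(2*s2^2) - 1/2.
log(6/2) = 1.098612.
(2^2 + (1-2)^2)/(2*6^2) = (4 + 1)/72 = 0.069444.
KL = 1.098612 + 0.069444 - 0.5 = 0.6681

0.6681


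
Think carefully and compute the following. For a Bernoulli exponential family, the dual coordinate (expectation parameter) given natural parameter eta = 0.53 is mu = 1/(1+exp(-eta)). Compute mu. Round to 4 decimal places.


Dual coordinate (expectation parameter) for Bernoulli:
mu = 1/(1+exp(-eta)).
eta = 0.53.
exp(-eta) = exp(-0.53) = 0.588605.
mu = 1/(1+0.588605) = 0.6295

0.6295


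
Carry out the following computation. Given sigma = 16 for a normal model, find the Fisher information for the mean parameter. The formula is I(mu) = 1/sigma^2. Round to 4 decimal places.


The Fisher information for the mean of a normal distribution is I(mu) = 1/sigma^2.
sigma = 16, so sigma^2 = 256.
I(mu) = 1/256 = 0.0039

0.0039


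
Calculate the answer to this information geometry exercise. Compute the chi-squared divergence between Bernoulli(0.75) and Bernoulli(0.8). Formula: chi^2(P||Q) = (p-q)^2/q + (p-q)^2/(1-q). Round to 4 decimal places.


Chi-squared divergence between Bernoulli distributions:
chi^2 = (p-q)^2/q + (p-q)^2/(1-q).
p = 0.75, q = 0.8, p-q = -0.05.
(p-q)^2 = 0.0025.
term1 = 0.0025/0.8 = 0.003125.
term2 = 0.0025/0.2 = 0.0125.
chi^2 = 0.003125 + 0.0125 = 0.0156

0.0156


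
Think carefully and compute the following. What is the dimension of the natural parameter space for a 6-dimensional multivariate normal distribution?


Exponential family dimension calculation:
For 6-dim MVN: mean has 6 params, covariance has 6*7/2 = 21 unique entries.
Total dim = 6 + 21 = 27.

27


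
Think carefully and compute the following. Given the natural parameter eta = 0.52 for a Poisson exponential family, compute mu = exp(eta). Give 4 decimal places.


Expectation parameter for Poisson exponential family:
mu = exp(eta).
eta = 0.52.
mu = exp(0.52) = 1.6820

1.6820


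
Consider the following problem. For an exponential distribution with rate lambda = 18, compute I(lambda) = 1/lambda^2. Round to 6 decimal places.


Fisher information for exponential: I(lambda) = 1/lambda^2.
lambda = 18, lambda^2 = 324.
I = 1/324 = 0.003086

0.003086


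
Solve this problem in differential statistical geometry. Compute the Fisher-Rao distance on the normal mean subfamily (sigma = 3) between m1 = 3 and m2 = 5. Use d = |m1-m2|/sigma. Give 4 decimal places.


On the fixed-variance normal subfamily, geodesic distance = |m1-m2|/sigma.
|3 - 5| = 2.
sigma = 3.
d = 2/3 = 0.6667

0.6667


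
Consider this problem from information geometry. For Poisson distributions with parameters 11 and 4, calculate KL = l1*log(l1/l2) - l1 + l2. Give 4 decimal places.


KL divergence for Poisson:
KL = l1*log(l1/l2) - l1 + l2.
l1 = 11, l2 = 4.
log(11/4) = 1.011601.
l1*log(l1/l2) = 11 * 1.011601 = 11.12761.
KL = 11.12761 - 11 + 4 = 4.1276

4.1276


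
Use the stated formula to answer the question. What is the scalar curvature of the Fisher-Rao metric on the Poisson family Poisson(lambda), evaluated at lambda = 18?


This family has a single free parameter, so its statistical manifold
is 1-dimensional. The Riemann curvature tensor of any 1-dimensional
Riemannian manifold vanishes identically, so R = 0.

0


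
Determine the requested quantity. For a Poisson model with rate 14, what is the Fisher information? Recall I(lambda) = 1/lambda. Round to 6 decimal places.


Fisher information for Poisson: I(lambda) = 1/lambda.
lambda = 14.
I(lambda) = 1/14 = 0.071429

0.071429


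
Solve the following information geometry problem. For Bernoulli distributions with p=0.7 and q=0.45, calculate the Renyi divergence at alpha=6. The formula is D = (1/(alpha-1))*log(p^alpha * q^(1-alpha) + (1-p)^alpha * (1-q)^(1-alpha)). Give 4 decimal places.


Renyi divergence of order alpha between Bernoulli distributions:
D = (1/(alpha-1))*log(p^alpha * q^(1-alpha) + (1-p)^alpha * (1-q)^(1-alpha)).
alpha = 6, p = 0.7, q = 0.45.
p^alpha * q^(1-alpha) = 0.7^6 * 0.45^-5 = 6.375668.
(1-p)^alpha * (1-q)^(1-alpha) = 0.3^6 * 0.55^-5 = 0.014485.
sum = 6.375668 + 0.014485 = 6.390153.
D = (1/5)*log(6.390153) = 0.3710

0.3710


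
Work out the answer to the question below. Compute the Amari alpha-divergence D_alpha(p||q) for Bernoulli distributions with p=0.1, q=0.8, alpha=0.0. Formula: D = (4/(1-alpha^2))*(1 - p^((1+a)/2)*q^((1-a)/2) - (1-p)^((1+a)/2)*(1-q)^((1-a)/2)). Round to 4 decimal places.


Amari alpha-divergence:
D = (4/(1-alpha^2))*(1 - p^((1+a)/2)*q^((1-a)/2) - (1-p)^((1+a)/2)*(1-q)^((1-a)/2)).
alpha = 0.0, p = 0.1, q = 0.8.
e1 = (1+alpha)/2 = 0.5, e2 = (1-alpha)/2 = 0.5.
t1 = p^e1 * q^e2 = 0.1^0.5 * 0.8^0.5 = 0.282843.
t2 = (1-p)^e1 * (1-q)^e2 = 0.9^0.5 * 0.2^0.5 = 0.424264.
4/(1-alpha^2) = 4.0.
D = 4.0*(1 - 0.282843 - 0.424264) = 1.1716

1.1716


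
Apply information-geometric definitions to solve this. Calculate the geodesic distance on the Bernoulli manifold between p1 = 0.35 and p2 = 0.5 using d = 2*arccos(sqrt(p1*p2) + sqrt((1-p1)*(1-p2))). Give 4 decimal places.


Geodesic distance on Bernoulli manifold:
d(p1,p2) = 2*arccos(sqrt(p1*p2) + sqrt((1-p1)*(1-p2))).
sqrt(p1*p2) = sqrt(0.35*0.5) = 0.41833.
sqrt((1-p1)*(1-p2)) = sqrt(0.65*0.5) = 0.570088.
arg = 0.41833 + 0.570088 = 0.988418.
d = 2*arccos(0.988418) = 0.3047

0.3047


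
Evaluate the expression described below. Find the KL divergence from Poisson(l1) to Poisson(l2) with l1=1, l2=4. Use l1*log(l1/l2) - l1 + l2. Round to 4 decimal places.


KL divergence for Poisson:
KL = l1*log(l1/l2) - l1 + l2.
l1 = 1, l2 = 4.
log(1/4) = -1.386294.
l1*log(l1/l2) = 1 * -1.386294 = -1.386294.
KL = -1.386294 - 1 + 4 = 1.6137

1.6137


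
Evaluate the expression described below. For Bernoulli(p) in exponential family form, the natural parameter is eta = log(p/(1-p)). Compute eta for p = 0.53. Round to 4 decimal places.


Natural parameter for Bernoulli: eta = log(p/(1-p)).
p = 0.53, 1-p = 0.47.
p/(1-p) = 1.12766.
eta = log(1.12766) = 0.1201

0.1201


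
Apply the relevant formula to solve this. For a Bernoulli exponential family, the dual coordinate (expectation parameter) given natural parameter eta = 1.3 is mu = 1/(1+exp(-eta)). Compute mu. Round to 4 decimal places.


Dual coordinate (expectation parameter) for Bernoulli:
mu = 1/(1+exp(-eta)).
eta = 1.3.
exp(-eta) = exp(-1.3) = 0.272532.
mu = 1/(1+0.272532) = 0.7858

0.7858


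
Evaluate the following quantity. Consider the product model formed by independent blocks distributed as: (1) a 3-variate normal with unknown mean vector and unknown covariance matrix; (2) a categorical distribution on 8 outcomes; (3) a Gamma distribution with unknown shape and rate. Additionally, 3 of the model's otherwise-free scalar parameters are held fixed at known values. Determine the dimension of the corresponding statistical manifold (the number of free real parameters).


The dimension of a statistical manifold equals the number of free
(independent) real parameters of the model. For a product of independent
blocks the parameter counts add.
- 3-variate normal: 3 (mean) + 3*4/2 = 6 (symmetric covariance) = 9.
- categorical on 8 outcomes (probabilities sum to 1): 8-1 = 7.
- Gamma (shape, rate): 2.
Total = 9 + 7 + 2 = 18.
3 parameter(s) fixed at known values: 18 - 3 = 15.
Dimension = 15

15


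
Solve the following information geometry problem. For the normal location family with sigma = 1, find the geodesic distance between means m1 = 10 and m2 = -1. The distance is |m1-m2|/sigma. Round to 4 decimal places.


On the fixed-variance normal subfamily, geodesic distance = |m1-m2|/sigma.
|10 - -1| = 11.
sigma = 1.
d = 11/1 = 11.0000

11.0000


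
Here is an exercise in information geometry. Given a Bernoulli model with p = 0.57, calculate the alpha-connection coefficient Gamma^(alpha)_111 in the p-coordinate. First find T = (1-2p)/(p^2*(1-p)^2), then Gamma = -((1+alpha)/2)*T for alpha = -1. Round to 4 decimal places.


Skewness (Amari-Chentsov) tensor: T = (1-2p)/(p^2*(1-p)^2).
p = 0.57, 1-2p = -0.14, p^2 = 0.3249, (1-p)^2 = 0.1849.
T = -0.14/(0.3249 * 0.1849) = -2.330459.
In the p-coordinate, Gamma^(alpha) = Gamma^(0) - (alpha/2)*T with Gamma^(0) = (1/2)*g'(p) = -T/2,
so Gamma^(alpha) = -((1+alpha)/2)*T.
alpha = -1, -(1+alpha)/2 = 0.0.
Gamma = 0.0 * -2.330459 = 0.0000

0.0000


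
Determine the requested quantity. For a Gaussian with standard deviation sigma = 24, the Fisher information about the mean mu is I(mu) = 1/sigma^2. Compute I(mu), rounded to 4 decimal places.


The Fisher information for the mean of a normal distribution is I(mu) = 1/sigma^2.
sigma = 24, so sigma^2 = 576.
I(mu) = 1/576 = 0.0017

0.0017


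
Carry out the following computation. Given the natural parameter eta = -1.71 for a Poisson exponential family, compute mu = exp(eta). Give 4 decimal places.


Expectation parameter for Poisson exponential family:
mu = exp(eta).
eta = -1.71.
mu = exp(-1.71) = 0.1809

0.1809


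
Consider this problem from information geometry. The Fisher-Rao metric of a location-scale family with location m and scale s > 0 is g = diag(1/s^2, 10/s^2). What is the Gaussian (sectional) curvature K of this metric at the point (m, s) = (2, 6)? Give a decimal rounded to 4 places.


The metric has the form g = (A dm^2 + B ds^2)/s^2 with A = 1, B = 10.
Substitute u = sqrt(A/B)*m: g = B*(du^2 + ds^2)/s^2, i.e. B times the
Poincare upper half-plane metric, which has constant Gaussian curvature -1.
Scaling a 2D metric by a constant c divides the Gaussian curvature by c,
so K = -1/B = -1/(10) = -0.1000 everywhere (the point (m, s) = (2, 6) is irrelevant:
the curvature is constant).
The requested Gaussian curvature is K = -0.1000.

-0.1000


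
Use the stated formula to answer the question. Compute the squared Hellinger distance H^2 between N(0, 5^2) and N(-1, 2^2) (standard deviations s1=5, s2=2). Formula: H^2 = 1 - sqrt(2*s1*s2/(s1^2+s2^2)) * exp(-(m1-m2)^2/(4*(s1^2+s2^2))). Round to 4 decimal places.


Squared Hellinger distance for Gaussians:
H^2 = 1 - sqrt(2*s1*s2/(s1^2+s2^2)) * exp(-(m1-m2)^2/(4*(s1^2+s2^2))).
s1^2 = 25, s2^2 = 4, s1^2+s2^2 = 29.
sqrt(2*5*2/(29)) = 0.830455.
(m1-m2)^2 = (1)^2 = 1.
exp(-1/(4*29)) = exp(-0.008621) = 0.991416.
H^2 = 1 - 0.830455*0.991416 = 0.1767

0.1767


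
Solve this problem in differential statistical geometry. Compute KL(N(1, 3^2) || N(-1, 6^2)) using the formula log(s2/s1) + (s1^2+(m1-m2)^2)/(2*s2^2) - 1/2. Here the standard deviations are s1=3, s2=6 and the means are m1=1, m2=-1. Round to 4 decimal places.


KL divergence between normal distributions:
KL = log(s2/s1) + (s1^2 + (m1-m2)^2)/(2*s2^2) - 1/2.
log(6/3) = 0.693147.
(3^2 + (1--1)^2)/(2*6^2) = (9 + 4)/72 = 0.180556.
KL = 0.693147 + 0.180556 - 0.5 = 0.3737

0.3737


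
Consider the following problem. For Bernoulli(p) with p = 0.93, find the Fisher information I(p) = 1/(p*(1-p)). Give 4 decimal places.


For Bernoulli(p), Fisher information is I(p) = 1/(p*(1-p)).
p = 0.93, 1-p = 0.07.
p*(1-p) = 0.0651.
I(p) = 1/0.0651 = 15.3610

15.3610


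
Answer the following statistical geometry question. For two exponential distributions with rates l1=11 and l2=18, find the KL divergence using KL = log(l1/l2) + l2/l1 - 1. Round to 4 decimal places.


KL divergence for exponential family:
KL = log(l1/l2) + l2/l1 - 1.
log(11/18) = -0.492476.
18/11 = 1.636364.
KL = -0.492476 + 1.636364 - 1 = 0.1439

0.1439


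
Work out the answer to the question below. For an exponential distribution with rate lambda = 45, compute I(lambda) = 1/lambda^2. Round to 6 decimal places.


Fisher information for exponential: I(lambda) = 1/lambda^2.
lambda = 45, lambda^2 = 2025.
I = 1/2025 = 0.000494

0.000494


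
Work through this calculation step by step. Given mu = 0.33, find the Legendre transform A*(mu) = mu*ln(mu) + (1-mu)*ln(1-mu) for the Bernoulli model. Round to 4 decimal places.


Legendre transform for Bernoulli:
A*(mu) = mu*log(mu) + (1-mu)*log(1-mu).
mu = 0.33, 1-mu = 0.67.
mu*log(mu) = 0.33*log(0.33) = -0.365859.
(1-mu)*log(1-mu) = 0.67*log(0.67) = -0.26832.
A* = -0.365859 + -0.26832 = -0.6342

-0.6342


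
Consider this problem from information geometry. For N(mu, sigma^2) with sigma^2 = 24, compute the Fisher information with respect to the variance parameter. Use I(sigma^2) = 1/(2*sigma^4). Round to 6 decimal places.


Fisher information for variance: I(sigma^2) = 1/(2*sigma^4).
sigma^2 = 24, so sigma^4 = 576.
I = 1/(2*576) = 1/1152 = 0.000868

0.000868


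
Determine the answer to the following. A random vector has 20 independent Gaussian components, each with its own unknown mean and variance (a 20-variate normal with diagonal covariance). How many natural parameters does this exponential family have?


Exponential family dimension calculation:
Each univariate normal has two natural parameters (mu/sigma^2 and -1/(2 sigma^2)).
With 20 independent components, dim = 2 * 20 = 40.

40


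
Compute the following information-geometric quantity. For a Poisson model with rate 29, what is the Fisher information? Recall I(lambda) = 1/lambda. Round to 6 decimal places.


Fisher information for Poisson: I(lambda) = 1/lambda.
lambda = 29.
I(lambda) = 1/29 = 0.034483

0.034483


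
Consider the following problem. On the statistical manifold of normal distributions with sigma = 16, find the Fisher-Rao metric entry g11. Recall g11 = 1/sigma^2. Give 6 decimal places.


For the 2-parameter normal family, the Fisher metric has:
  g11 = 1/sigma^2, g22 = 2/sigma^2.
sigma = 16, sigma^2 = 256.
g11 = 0.003906

0.003906


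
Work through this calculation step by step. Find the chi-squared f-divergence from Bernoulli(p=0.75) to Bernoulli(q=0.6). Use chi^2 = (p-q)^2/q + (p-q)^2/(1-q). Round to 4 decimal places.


Chi-squared divergence between Bernoulli distributions:
chi^2 = (p-q)^2/q + (p-q)^2/(1-q).
p = 0.75, q = 0.6, p-q = 0.15.
(p-q)^2 = 0.0225.
term1 = 0.0225/0.6 = 0.0375.
term2 = 0.0225/0.4 = 0.05625.
chi^2 = 0.0375 + 0.05625 = 0.0938

0.0938


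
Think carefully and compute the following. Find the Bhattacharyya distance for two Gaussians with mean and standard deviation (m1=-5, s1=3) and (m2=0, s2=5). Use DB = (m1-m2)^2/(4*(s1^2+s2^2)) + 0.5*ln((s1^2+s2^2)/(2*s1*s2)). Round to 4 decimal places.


Bhattacharyya distance between two Gaussians:
DB = (m1-m2)^2/(4*(s1^2+s2^2)) + (1/2)*ln((s1^2+s2^2)/(2*s1*s2)).
(m1-m2)^2 = (-5)^2 = 25.
s1^2+s2^2 = 9 + 25 = 34.
term1 = 25/136 = 0.183824.
term2 = 0.5*ln(34/30.0) = 0.062582.
DB = 0.183824 + 0.062582 = 0.2464

0.2464


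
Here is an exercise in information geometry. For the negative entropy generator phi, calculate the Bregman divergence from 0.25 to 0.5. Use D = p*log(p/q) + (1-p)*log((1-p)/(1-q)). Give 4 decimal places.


Bregman divergence with negative entropy generator:
D = p*log(p/q) + (1-p)*log((1-p)/(1-q)).
p = 0.25, q = 0.5.
p*log(p/q) = 0.25*log(0.25/0.5) = -0.173287.
(1-p)*log((1-p)/(1-q)) = 0.75*log(0.75/0.5) = 0.304099.
D = -0.173287 + 0.304099 = 0.1308

0.1308


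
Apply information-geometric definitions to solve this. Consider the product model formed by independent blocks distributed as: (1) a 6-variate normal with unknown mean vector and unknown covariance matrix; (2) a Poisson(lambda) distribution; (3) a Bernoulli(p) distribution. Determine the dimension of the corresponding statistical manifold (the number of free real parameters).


The dimension of a statistical manifold equals the number of free
(independent) real parameters of the model. For a product of independent
blocks the parameter counts add.
- 6-variate normal: 6 (mean) + 6*7/2 = 21 (symmetric covariance) = 27.
- Poisson (lambda): 1.
- Bernoulli (p): 1.
Total = 27 + 1 + 1 = 29.
Dimension = 29

29


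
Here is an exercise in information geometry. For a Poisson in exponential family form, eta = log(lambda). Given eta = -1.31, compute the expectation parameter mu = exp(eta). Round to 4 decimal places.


Expectation parameter for Poisson exponential family:
mu = exp(eta).
eta = -1.31.
mu = exp(-1.31) = 0.2698

0.2698


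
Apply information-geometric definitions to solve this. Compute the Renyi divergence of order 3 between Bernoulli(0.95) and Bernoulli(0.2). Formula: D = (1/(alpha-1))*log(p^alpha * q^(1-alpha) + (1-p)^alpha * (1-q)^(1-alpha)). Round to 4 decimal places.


Renyi divergence of order alpha between Bernoulli distributions:
D = (1/(alpha-1))*log(p^alpha * q^(1-alpha) + (1-p)^alpha * (1-q)^(1-alpha)).
alpha = 3, p = 0.95, q = 0.2.
p^alpha * q^(1-alpha) = 0.95^3 * 0.2^-2 = 21.434375.
(1-p)^alpha * (1-q)^(1-alpha) = 0.05^3 * 0.8^-2 = 0.000195.
sum = 21.434375 + 0.000195 = 21.43457.
D = (1/2)*log(21.43457) = 1.5325

1.5325


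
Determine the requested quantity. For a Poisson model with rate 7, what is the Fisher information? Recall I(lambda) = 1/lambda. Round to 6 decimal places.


Fisher information for Poisson: I(lambda) = 1/lambda.
lambda = 7.
I(lambda) = 1/7 = 0.142857

0.142857


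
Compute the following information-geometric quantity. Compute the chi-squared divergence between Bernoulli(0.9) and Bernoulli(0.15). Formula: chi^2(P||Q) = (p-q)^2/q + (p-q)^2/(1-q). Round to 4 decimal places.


Chi-squared divergence between Bernoulli distributions:
chi^2 = (p-q)^2/q + (p-q)^2/(1-q).
p = 0.9, q = 0.15, p-q = 0.75.
(p-q)^2 = 0.5625.
term1 = 0.5625/0.15 = 3.75.
term2 = 0.5625/0.85 = 0.661765.
chi^2 = 3.75 + 0.661765 = 4.4118

4.4118


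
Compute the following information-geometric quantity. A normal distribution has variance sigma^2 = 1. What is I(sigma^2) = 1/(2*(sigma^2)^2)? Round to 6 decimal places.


Fisher information for variance: I(sigma^2) = 1/(2*sigma^4).
sigma^2 = 1, so sigma^4 = 1.
I = 1/(2*1) = 1/2 = 0.500000

0.500000


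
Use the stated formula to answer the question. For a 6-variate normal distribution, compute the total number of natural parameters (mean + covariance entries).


Exponential family dimension calculation:
For 6-dim MVN: mean has 6 params, covariance has 6*7/2 = 21 unique entries.
Total dim = 6 + 21 = 27.

27


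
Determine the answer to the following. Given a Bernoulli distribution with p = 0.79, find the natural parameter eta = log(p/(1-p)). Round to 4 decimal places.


Natural parameter for Bernoulli: eta = log(p/(1-p)).
p = 0.79, 1-p = 0.21.
p/(1-p) = 3.761905.
eta = log(3.761905) = 1.3249

1.3249


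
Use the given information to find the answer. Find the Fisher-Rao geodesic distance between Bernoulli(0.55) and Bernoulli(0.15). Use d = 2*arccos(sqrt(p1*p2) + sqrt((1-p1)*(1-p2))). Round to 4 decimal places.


Geodesic distance on Bernoulli manifold:
d(p1,p2) = 2*arccos(sqrt(p1*p2) + sqrt((1-p1)*(1-p2))).
sqrt(p1*p2) = sqrt(0.55*0.15) = 0.287228.
sqrt((1-p1)*(1-p2)) = sqrt(0.45*0.85) = 0.618466.
arg = 0.287228 + 0.618466 = 0.905694.
d = 2*arccos(0.905694) = 0.8756

0.8756


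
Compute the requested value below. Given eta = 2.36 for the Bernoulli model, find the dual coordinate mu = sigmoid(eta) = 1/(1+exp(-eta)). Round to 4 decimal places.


Dual coordinate (expectation parameter) for Bernoulli:
mu = 1/(1+exp(-eta)).
eta = 2.36.
exp(-eta) = exp(-2.36) = 0.09442.
mu = 1/(1+0.09442) = 0.9137

0.9137


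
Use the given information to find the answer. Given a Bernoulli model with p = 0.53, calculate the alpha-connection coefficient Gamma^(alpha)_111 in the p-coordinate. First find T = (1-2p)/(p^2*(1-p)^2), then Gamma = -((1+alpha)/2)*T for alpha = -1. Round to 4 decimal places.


Skewness (Amari-Chentsov) tensor: T = (1-2p)/(p^2*(1-p)^2).
p = 0.53, 1-2p = -0.06, p^2 = 0.2809, (1-p)^2 = 0.2209.
T = -0.06/(0.2809 * 0.2209) = -0.96695.
In the p-coordinate, Gamma^(alpha) = Gamma^(0) - (alpha/2)*T with Gamma^(0) = (1/2)*g'(p) = -T/2,
so Gamma^(alpha) = -((1+alpha)/2)*T.
alpha = -1, -(1+alpha)/2 = 0.0.
Gamma = 0.0 * -0.96695 = 0.0000

0.0000


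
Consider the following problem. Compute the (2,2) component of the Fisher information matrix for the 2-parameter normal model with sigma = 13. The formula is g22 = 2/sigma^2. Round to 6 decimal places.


For the 2-parameter normal family, the Fisher metric has:
  g11 = 1/sigma^2, g22 = 2/sigma^2.
sigma = 13, sigma^2 = 169.
g22 = 0.011834

0.011834


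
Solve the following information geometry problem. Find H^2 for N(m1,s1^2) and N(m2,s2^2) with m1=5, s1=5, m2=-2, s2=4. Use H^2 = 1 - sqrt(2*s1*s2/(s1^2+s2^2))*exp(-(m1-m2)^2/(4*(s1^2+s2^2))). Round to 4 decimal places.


Squared Hellinger distance for Gaussians:
H^2 = 1 - sqrt(2*s1*s2/(s1^2+s2^2)) * exp(-(m1-m2)^2/(4*(s1^2+s2^2))).
s1^2 = 25, s2^2 = 16, s1^2+s2^2 = 41.
sqrt(2*5*4/(41)) = 0.98773.
(m1-m2)^2 = (7)^2 = 49.
exp(-49/(4*41)) = exp(-0.29878) = 0.741722.
H^2 = 1 - 0.98773*0.741722 = 0.2674

0.2674


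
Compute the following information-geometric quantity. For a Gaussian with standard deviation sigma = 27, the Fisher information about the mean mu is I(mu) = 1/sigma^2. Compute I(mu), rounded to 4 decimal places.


The Fisher information for the mean of a normal distribution is I(mu) = 1/sigma^2.
sigma = 27, so sigma^2 = 729.
I(mu) = 1/729 = 0.0014

0.0014


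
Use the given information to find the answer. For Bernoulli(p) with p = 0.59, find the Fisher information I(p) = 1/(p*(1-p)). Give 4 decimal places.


For Bernoulli(p), Fisher information is I(p) = 1/(p*(1-p)).
p = 0.59, 1-p = 0.41.
p*(1-p) = 0.2419.
I(p) = 1/0.2419 = 4.1339

4.1339


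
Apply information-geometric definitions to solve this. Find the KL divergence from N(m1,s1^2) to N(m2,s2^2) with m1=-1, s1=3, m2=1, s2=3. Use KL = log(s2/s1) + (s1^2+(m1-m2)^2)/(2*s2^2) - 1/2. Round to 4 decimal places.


KL divergence between normal distributions:
KL = log(s2/s1) + (s1^2 + (m1-m2)^2)/(2*s2^2) - 1/2.
log(3/3) = 0.0.
(3^2 + (-1-1)^2)/(2*3^2) = (9 + 4)/18 = 0.722222.
KL = 0.0 + 0.722222 - 0.5 = 0.2222

0.2222


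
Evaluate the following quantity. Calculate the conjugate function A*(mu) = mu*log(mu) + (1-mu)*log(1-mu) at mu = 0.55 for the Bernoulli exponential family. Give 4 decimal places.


Legendre transform for Bernoulli:
A*(mu) = mu*log(mu) + (1-mu)*log(1-mu).
mu = 0.55, 1-mu = 0.45.
mu*log(mu) = 0.55*log(0.55) = -0.32881.
(1-mu)*log(1-mu) = 0.45*log(0.45) = -0.359328.
A* = -0.32881 + -0.359328 = -0.6881

-0.6881


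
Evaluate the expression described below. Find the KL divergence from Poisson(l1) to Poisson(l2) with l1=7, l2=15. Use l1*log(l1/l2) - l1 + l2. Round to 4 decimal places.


KL divergence for Poisson:
KL = l1*log(l1/l2) - l1 + l2.
l1 = 7, l2 = 15.
log(7/15) = -0.76214.
l1*log(l1/l2) = 7 * -0.76214 = -5.33498.
KL = -5.33498 - 7 + 15 = 2.6650

2.6650


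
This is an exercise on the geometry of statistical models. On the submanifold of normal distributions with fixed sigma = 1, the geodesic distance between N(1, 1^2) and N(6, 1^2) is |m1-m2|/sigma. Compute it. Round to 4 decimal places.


On the fixed-variance normal subfamily, geodesic distance = |m1-m2|/sigma.
|1 - 6| = 5.
sigma = 1.
d = 5/1 = 5.0000

5.0000


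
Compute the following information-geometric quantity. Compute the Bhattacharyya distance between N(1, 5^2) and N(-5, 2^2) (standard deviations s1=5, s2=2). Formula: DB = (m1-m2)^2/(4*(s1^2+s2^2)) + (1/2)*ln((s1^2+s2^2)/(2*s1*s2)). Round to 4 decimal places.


Bhattacharyya distance between two Gaussians:
DB = (m1-m2)^2/(4*(s1^2+s2^2)) + (1/2)*ln((s1^2+s2^2)/(2*s1*s2)).
(m1-m2)^2 = (6)^2 = 36.
s1^2+s2^2 = 25 + 4 = 29.
term1 = 36/116 = 0.310345.
term2 = 0.5*ln(29/20.0) = 0.185782.
DB = 0.310345 + 0.185782 = 0.4961

0.4961


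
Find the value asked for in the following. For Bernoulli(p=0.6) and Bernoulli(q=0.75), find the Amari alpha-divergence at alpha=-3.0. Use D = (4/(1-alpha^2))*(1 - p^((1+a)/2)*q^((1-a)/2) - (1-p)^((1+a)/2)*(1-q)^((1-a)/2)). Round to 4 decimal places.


Amari alpha-divergence:
D = (4/(1-alpha^2))*(1 - p^((1+a)/2)*q^((1-a)/2) - (1-p)^((1+a)/2)*(1-q)^((1-a)/2)).
alpha = -3.0, p = 0.6, q = 0.75.
e1 = (1+alpha)/2 = -1.0, e2 = (1-alpha)/2 = 2.0.
t1 = p^e1 * q^e2 = 0.6^-1.0 * 0.75^2.0 = 0.9375.
t2 = (1-p)^e1 * (1-q)^e2 = 0.4^-1.0 * 0.25^2.0 = 0.15625.
4/(1-alpha^2) = -0.5.
D = -0.5*(1 - 0.9375 - 0.15625) = 0.0469

0.0469


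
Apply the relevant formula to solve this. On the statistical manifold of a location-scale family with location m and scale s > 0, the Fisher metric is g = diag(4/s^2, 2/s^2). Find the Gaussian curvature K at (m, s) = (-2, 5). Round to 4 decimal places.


The metric has the form g = (A dm^2 + B ds^2)/s^2 with A = 4, B = 2.
Substitute u = sqrt(A/B)*m: g = B*(du^2 + ds^2)/s^2, i.e. B times the
Poincare upper half-plane metric, which has constant Gaussian curvature -1.
Scaling a 2D metric by a constant c divides the Gaussian curvature by c,
so K = -1/B = -1/(2) = -0.5000 everywhere (the point (m, s) = (-2, 5) is irrelevant:
the curvature is constant).
The requested Gaussian curvature is K = -0.5000.

-0.5000


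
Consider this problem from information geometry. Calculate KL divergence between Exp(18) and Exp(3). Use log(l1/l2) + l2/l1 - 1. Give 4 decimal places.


KL divergence for exponential family:
KL = log(l1/l2) + l2/l1 - 1.
log(18/3) = 1.791759.
3/18 = 0.166667.
KL = 1.791759 + 0.166667 - 1 = 0.9584

0.9584


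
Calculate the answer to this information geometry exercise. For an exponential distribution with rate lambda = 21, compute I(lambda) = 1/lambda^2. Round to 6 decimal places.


Fisher information for exponential: I(lambda) = 1/lambda^2.
lambda = 21, lambda^2 = 441.
I = 1/441 = 0.002268

0.002268


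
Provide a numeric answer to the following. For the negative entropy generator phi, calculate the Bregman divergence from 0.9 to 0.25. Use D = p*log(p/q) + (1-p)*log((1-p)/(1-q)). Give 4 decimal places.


Bregman divergence with negative entropy generator:
D = p*log(p/q) + (1-p)*log((1-p)/(1-q)).
p = 0.9, q = 0.25.
p*log(p/q) = 0.9*log(0.9/0.25) = 1.15284.
(1-p)*log((1-p)/(1-q)) = 0.1*log(0.1/0.75) = -0.20149.
D = 1.15284 + -0.20149 = 0.9514

0.9514


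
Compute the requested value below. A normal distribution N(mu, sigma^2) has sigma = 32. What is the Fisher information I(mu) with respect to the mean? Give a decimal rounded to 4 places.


The Fisher information for the mean of a normal distribution is I(mu) = 1/sigma^2.
sigma = 32, so sigma^2 = 1024.
I(mu) = 1/1024 = 0.0010

0.0010


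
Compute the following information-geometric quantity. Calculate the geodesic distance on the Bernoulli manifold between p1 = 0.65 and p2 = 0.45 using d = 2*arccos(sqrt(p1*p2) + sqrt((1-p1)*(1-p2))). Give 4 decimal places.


Geodesic distance on Bernoulli manifold:
d(p1,p2) = 2*arccos(sqrt(p1*p2) + sqrt((1-p1)*(1-p2))).
sqrt(p1*p2) = sqrt(0.65*0.45) = 0.540833.
sqrt((1-p1)*(1-p2)) = sqrt(0.35*0.55) = 0.438748.
arg = 0.540833 + 0.438748 = 0.979581.
d = 2*arccos(0.979581) = 0.4049

0.4049


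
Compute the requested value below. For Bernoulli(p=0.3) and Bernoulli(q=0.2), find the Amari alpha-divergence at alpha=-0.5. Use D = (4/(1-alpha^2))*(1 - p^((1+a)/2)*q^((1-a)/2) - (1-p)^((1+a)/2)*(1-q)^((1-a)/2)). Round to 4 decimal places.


Amari alpha-divergence:
D = (4/(1-alpha^2))*(1 - p^((1+a)/2)*q^((1-a)/2) - (1-p)^((1+a)/2)*(1-q)^((1-a)/2)).
alpha = -0.5, p = 0.3, q = 0.2.
e1 = (1+alpha)/2 = 0.25, e2 = (1-alpha)/2 = 0.75.
t1 = p^e1 * q^e2 = 0.3^0.25 * 0.2^0.75 = 0.221336.
t2 = (1-p)^e1 * (1-q)^e2 = 0.7^0.25 * 0.8^0.75 = 0.773735.
4/(1-alpha^2) = 5.333333.
D = 5.333333*(1 - 0.221336 - 0.773735) = 0.0263

0.0263


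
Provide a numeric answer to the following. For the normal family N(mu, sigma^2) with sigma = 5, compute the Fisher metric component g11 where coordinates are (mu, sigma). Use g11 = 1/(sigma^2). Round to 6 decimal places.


For the 2-parameter normal family, the Fisher metric has:
  g11 = 1/sigma^2, g22 = 2/sigma^2.
sigma = 5, sigma^2 = 25.
g11 = 0.040000

0.040000


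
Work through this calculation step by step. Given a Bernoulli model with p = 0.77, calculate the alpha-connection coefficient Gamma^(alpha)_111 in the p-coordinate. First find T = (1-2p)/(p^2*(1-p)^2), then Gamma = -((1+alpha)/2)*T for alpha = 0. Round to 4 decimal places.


Skewness (Amari-Chentsov) tensor: T = (1-2p)/(p^2*(1-p)^2).
p = 0.77, 1-2p = -0.54, p^2 = 0.5929, (1-p)^2 = 0.0529.
T = -0.54/(0.5929 * 0.0529) = -17.216967.
In the p-coordinate, Gamma^(alpha) = Gamma^(0) - (alpha/2)*T with Gamma^(0) = (1/2)*g'(p) = -T/2,
so Gamma^(alpha) = -((1+alpha)/2)*T.
alpha = 0, -(1+alpha)/2 = -0.5.
Gamma = -0.5 * -17.216967 = 8.6085

8.6085


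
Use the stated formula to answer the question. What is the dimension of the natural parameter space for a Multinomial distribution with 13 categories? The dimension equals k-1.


Exponential family dimension calculation:
For Multinomial with k=13 categories, dim = k-1 = 12.

12


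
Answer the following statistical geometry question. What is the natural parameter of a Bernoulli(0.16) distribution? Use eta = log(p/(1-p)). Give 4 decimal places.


Natural parameter for Bernoulli: eta = log(p/(1-p)).
p = 0.16, 1-p = 0.84.
p/(1-p) = 0.190476.
eta = log(0.190476) = -1.6582

-1.6582


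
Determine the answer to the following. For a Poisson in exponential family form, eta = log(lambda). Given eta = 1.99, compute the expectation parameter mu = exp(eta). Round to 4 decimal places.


Expectation parameter for Poisson exponential family:
mu = exp(eta).
eta = 1.99.
mu = exp(1.99) = 7.3155

7.3155


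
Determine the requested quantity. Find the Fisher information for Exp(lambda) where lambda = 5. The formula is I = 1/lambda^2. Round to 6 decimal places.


Fisher information for exponential: I(lambda) = 1/lambda^2.
lambda = 5, lambda^2 = 25.
I = 1/25 = 0.040000

0.040000


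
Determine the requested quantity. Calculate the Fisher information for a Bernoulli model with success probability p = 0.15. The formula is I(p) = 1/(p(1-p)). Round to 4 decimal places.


For Bernoulli(p), Fisher information is I(p) = 1/(p*(1-p)).
p = 0.15, 1-p = 0.85.
p*(1-p) = 0.1275.
I(p) = 1/0.1275 = 7.8431

7.8431


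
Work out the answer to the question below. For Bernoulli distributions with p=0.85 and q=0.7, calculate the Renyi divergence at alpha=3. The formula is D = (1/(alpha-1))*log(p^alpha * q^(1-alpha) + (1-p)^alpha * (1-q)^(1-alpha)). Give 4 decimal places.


Renyi divergence of order alpha between Bernoulli distributions:
D = (1/(alpha-1))*log(p^alpha * q^(1-alpha) + (1-p)^alpha * (1-q)^(1-alpha)).
alpha = 3, p = 0.85, q = 0.7.
p^alpha * q^(1-alpha) = 0.85^3 * 0.7^-2 = 1.253316.
(1-p)^alpha * (1-q)^(1-alpha) = 0.15^3 * 0.3^-2 = 0.0375.
sum = 1.253316 + 0.0375 = 1.290816.
D = (1/2)*log(1.290816) = 0.1276

0.1276


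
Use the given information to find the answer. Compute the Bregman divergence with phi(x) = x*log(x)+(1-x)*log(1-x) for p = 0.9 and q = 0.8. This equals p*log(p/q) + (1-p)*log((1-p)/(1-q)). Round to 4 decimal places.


Bregman divergence with negative entropy generator:
D = p*log(p/q) + (1-p)*log((1-p)/(1-q)).
p = 0.9, q = 0.8.
p*log(p/q) = 0.9*log(0.9/0.8) = 0.106005.
(1-p)*log((1-p)/(1-q)) = 0.1*log(0.1/0.2) = -0.069315.
D = 0.106005 + -0.069315 = 0.0367

0.0367


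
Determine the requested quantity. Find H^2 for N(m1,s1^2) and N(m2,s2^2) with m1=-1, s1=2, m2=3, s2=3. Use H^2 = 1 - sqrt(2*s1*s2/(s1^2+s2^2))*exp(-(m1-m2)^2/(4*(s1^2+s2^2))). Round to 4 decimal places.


Squared Hellinger distance for Gaussians:
H^2 = 1 - sqrt(2*s1*s2/(s1^2+s2^2)) * exp(-(m1-m2)^2/(4*(s1^2+s2^2))).
s1^2 = 4, s2^2 = 9, s1^2+s2^2 = 13.
sqrt(2*2*3/(13)) = 0.960769.
(m1-m2)^2 = (-4)^2 = 16.
exp(-16/(4*13)) = exp(-0.307692) = 0.735141.
H^2 = 1 - 0.960769*0.735141 = 0.2937

0.2937


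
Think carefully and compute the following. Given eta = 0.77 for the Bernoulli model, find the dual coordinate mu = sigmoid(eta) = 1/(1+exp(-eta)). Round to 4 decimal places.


Dual coordinate (expectation parameter) for Bernoulli:
mu = 1/(1+exp(-eta)).
eta = 0.77.
exp(-eta) = exp(-0.77) = 0.463013.
mu = 1/(1+0.463013) = 0.6835

0.6835


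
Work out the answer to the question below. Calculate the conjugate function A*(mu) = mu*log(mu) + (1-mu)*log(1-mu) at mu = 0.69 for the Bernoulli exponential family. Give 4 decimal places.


Legendre transform for Bernoulli:
A*(mu) = mu*log(mu) + (1-mu)*log(1-mu).
mu = 0.69, 1-mu = 0.31.
mu*log(mu) = 0.69*log(0.69) = -0.256034.
(1-mu)*log(1-mu) = 0.31*log(0.31) = -0.363067.
A* = -0.256034 + -0.363067 = -0.6191

-0.6191


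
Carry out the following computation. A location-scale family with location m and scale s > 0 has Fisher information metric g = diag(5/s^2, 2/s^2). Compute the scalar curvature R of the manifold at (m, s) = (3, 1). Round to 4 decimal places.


The metric has the form g = (A dm^2 + B ds^2)/s^2 with A = 5, B = 2.
Substitute u = sqrt(A/B)*m: g = B*(du^2 + ds^2)/s^2, i.e. B times the
Poincare upper half-plane metric, which has constant Gaussian curvature -1.
Scaling a 2D metric by a constant c divides the Gaussian curvature by c,
so K = -1/B = -1/(2) = -0.5000 everywhere (the point (m, s) = (3, 1) is irrelevant:
the curvature is constant).
Scalar curvature in dimension 2: R = 2K = -2/(2) = -1.0000.

-1.0000


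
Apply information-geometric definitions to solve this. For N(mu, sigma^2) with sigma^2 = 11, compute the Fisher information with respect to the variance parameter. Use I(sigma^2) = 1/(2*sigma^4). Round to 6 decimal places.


Fisher information for variance: I(sigma^2) = 1/(2*sigma^4).
sigma^2 = 11, so sigma^4 = 121.
I = 1/(2*121) = 1/242 = 0.004132

0.004132


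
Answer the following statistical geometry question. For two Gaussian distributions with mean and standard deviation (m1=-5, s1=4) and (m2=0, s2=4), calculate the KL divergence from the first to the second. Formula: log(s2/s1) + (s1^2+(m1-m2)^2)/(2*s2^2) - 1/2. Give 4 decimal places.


KL divergence between normal distributions:
KL = log(s2/s1) + (s1^2 + (m1-m2)^2)/(2*s2^2) - 1/2.
log(4/4) = 0.0.
(4^2 + (-5-0)^2)/(2*4^2) = (16 + 25)/32 = 1.28125.
KL = 0.0 + 1.28125 - 0.5 = 0.7813

0.7813


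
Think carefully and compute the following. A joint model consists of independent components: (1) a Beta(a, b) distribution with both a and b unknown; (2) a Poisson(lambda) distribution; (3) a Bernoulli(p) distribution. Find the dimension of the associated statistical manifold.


The dimension of a statistical manifold equals the number of free
(independent) real parameters of the model. For a product of independent
blocks the parameter counts add.
- Beta (a, b): 2.
- Poisson (lambda): 1.
- Bernoulli (p): 1.
Total = 2 + 1 + 1 = 4.
Dimension = 4

4


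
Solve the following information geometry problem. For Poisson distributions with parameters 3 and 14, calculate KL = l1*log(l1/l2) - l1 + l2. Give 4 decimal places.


KL divergence for Poisson:
KL = l1*log(l1/l2) - l1 + l2.
l1 = 3, l2 = 14.
log(3/14) = -1.540445.
l1*log(l1/l2) = 3 * -1.540445 = -4.621335.
KL = -4.621335 - 3 + 14 = 6.3787

6.3787


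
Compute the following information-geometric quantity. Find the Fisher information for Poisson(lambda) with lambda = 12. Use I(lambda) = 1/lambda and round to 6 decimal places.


Fisher information for Poisson: I(lambda) = 1/lambda.
lambda = 12.
I(lambda) = 1/12 = 0.083333

0.083333


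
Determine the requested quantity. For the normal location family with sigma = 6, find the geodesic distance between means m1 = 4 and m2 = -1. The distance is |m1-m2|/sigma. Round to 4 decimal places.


On the fixed-variance normal subfamily, geodesic distance = |m1-m2|/sigma.
|4 - -1| = 5.
sigma = 6.
d = 5/6 = 0.8333

0.8333


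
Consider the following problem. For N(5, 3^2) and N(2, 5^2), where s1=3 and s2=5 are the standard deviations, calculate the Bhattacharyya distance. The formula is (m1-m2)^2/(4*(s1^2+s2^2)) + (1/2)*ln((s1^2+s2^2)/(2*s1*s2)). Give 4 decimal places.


Bhattacharyya distance between two Gaussians:
DB = (m1-m2)^2/(4*(s1^2+s2^2)) + (1/2)*ln((s1^2+s2^2)/(2*s1*s2)).
(m1-m2)^2 = (3)^2 = 9.
s1^2+s2^2 = 9 + 25 = 34.
term1 = 9/136 = 0.066176.
term2 = 0.5*ln(34/30.0) = 0.062582.
DB = 0.066176 + 0.062582 = 0.1288

0.1288


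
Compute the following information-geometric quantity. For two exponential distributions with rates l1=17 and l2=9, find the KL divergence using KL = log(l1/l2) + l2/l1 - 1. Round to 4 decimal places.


KL divergence for exponential family:
KL = log(l1/l2) + l2/l1 - 1.
log(17/9) = 0.635989.
9/17 = 0.529412.
KL = 0.635989 + 0.529412 - 1 = 0.1654

0.1654


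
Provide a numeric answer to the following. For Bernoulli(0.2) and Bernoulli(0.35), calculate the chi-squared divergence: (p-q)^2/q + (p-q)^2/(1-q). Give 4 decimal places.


Chi-squared divergence between Bernoulli distributions:
chi^2 = (p-q)^2/q + (p-q)^2/(1-q).
p = 0.2, q = 0.35, p-q = -0.15.
(p-q)^2 = 0.0225.
term1 = 0.0225/0.35 = 0.064286.
term2 = 0.0225/0.65 = 0.034615.
chi^2 = 0.064286 + 0.034615 = 0.0989

0.0989


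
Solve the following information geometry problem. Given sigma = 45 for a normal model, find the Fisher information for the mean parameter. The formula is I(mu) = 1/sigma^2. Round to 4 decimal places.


The Fisher information for the mean of a normal distribution is I(mu) = 1/sigma^2.
sigma = 45, so sigma^2 = 2025.
I(mu) = 1/2025 = 0.0005

0.0005


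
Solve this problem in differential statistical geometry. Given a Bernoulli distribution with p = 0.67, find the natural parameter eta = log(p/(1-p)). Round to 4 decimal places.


Natural parameter for Bernoulli: eta = log(p/(1-p)).
p = 0.67, 1-p = 0.33.
p/(1-p) = 2.030303.
eta = log(2.030303) = 0.7082

0.7082


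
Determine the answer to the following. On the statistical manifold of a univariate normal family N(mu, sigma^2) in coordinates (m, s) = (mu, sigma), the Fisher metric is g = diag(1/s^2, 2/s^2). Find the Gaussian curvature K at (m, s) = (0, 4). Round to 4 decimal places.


The metric has the form g = (A dm^2 + B ds^2)/s^2 with A = 1, B = 2.
Substitute u = sqrt(A/B)*m: g = B*(du^2 + ds^2)/s^2, i.e. B times the
Poincare upper half-plane metric, which has constant Gaussian curvature -1.
Scaling a 2D metric by a constant c divides the Gaussian curvature by c,
so K = -1/B = -1/(2) = -0.5000 everywhere (the point (m, s) = (0, 4) is irrelevant:
the curvature is constant).
The requested Gaussian curvature is K = -0.5000.

-0.5000


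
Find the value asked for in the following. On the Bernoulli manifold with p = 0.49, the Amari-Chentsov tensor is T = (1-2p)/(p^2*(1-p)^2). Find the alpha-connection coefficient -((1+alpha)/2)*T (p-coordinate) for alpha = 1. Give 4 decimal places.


Skewness (Amari-Chentsov) tensor: T = (1-2p)/(p^2*(1-p)^2).
p = 0.49, 1-2p = 0.02, p^2 = 0.2401, (1-p)^2 = 0.2601.
T = 0.02/(0.2401 * 0.2601) = 0.320256.
In the p-coordinate, Gamma^(alpha) = Gamma^(0) - (alpha/2)*T with Gamma^(0) = (1/2)*g'(p) = -T/2,
so Gamma^(alpha) = -((1+alpha)/2)*T.
alpha = 1, -(1+alpha)/2 = -1.0.
Gamma = -1.0 * 0.320256 = -0.3203

-0.3203
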